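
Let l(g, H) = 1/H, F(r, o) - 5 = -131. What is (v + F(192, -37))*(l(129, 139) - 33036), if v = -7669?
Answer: 35794663385/139 ≈ 2.5752e+8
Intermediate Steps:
F(r, o) = -126 (F(r, o) = 5 - 131 = -126)
(v + F(192, -37))*(l(129, 139) - 33036) = (-7669 - 126)*(1/139 - 33036) = -7795*(1/139 - 33036) = -7795*(-4592003/139) = 35794663385/139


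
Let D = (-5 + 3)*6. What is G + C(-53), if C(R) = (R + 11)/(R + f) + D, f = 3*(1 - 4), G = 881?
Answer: 26960/31 ≈ 869.68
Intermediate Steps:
f = -9 (f = 3*(-3) = -9)
D = -12 (D = -2*6 = -12)
C(R) = -12 + (11 + R)/(-9 + R) (C(R) = (R + 11)/(R - 9) - 12 = (11 + R)/(-9 + R) - 12 = -12 + (11 + R)/(-9 + R))
G + C(-53) = 881 + (119 - 11*(-53))/(-9 - 53) = 881 + (119 + 583)/(-62) = 881 - 1/62*702 = 881 - 351/31 = 26960/31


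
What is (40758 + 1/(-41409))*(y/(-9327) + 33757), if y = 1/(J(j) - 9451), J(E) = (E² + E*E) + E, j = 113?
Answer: 8608519002066392219779/6256792236600 ≈ 1.3759e+9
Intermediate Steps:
J(E) = E + 2*E² (J(E) = (E² + E²) + E = 2*E² + E = E + 2*E²)
y = 1/16200 (y = 1/(113*(1 + 2*113) - 9451) = 1/(113*(1 + 226) - 9451) = 1/(113*227 - 9451) = 1/(25651 - 9451) = 1/16200 ≈ 6.1728e-5)
(40758 + 1/(-41409))*(y/(-9327) + 33757) = (40758 + 1/(-41409))*((1/16200)/(-9327) + 33757) = (40758 - 1/41409)*((1/16200)*(-1/9327) + 33757) = 1687748021*(-1/151097400 + 33757)/41409 = (1687748021/41409)*(5100594931799/151097400) = 8608519002066392219779/6256792236600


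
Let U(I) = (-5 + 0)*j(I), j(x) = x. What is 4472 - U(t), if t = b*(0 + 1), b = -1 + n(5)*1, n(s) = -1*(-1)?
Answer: 4472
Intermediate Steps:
n(s) = 1
b = 0 (b = -1 + 1*1 = -1 + 1 = 0)
t = 0 (t = 0*(0 + 1) = 0*1 = 0)
U(I) = -5*I (U(I) = (-5 + 0)*I = -5*I)
4472 - U(t) = 4472 - (-5)*0 = 4472 - 1*0 = 4472 + 0 = 4472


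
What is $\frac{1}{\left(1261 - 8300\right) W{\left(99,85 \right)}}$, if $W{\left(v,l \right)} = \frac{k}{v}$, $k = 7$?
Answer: $- \frac{99}{49273} \approx -0.0020092$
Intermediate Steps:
$W{\left(v,l \right)} = \frac{7}{v}$
$\frac{1}{\left(1261 - 8300\right) W{\left(99,85 \right)}} = \frac{1}{\left(1261 - 8300\right) \frac{7}{99}} = \frac{1}{\left(-7039\right) 7 \cdot \frac{1}{99}} = - \frac{1}{7039 \cdot \frac{7}{99}} = \left(- \frac{1}{7039}\right) \frac{99}{7} = - \frac{99}{49273}$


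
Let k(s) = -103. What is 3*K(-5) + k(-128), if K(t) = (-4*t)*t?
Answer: -403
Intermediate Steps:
K(t) = -4*t²
3*K(-5) + k(-128) = 3*(-4*(-5)²) - 103 = 3*(-4*25) - 103 = 3*(-100) - 103 = -300 - 103 = -403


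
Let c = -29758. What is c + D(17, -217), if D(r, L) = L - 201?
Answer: -30176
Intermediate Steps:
D(r, L) = -201 + L
c + D(17, -217) = -29758 + (-201 - 217) = -29758 - 418 = -30176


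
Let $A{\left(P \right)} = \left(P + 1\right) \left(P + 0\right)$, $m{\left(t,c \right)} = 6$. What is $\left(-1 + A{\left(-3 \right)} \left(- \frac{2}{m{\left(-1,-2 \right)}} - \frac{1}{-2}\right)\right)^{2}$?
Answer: $0$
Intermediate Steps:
$A{\left(P \right)} = P \left(1 + P\right)$ ($A{\left(P \right)} = \left(1 + P\right) P = P \left(1 + P\right)$)
$\left(-1 + A{\left(-3 \right)} \left(- \frac{2}{m{\left(-1,-2 \right)}} - \frac{1}{-2}\right)\right)^{2} = \left(-1 + - 3 \left(1 - 3\right) \left(- \frac{2}{6} - \frac{1}{-2}\right)\right)^{2} = \left(-1 + \left(-3\right) \left(-2\right) \left(\left(-2\right) \frac{1}{6} - - \frac{1}{2}\right)\right)^{2} = \left(-1 + 6 \left(- \frac{1}{3} + \frac{1}{2}\right)\right)^{2} = \left(-1 + 6 \cdot \frac{1}{6}\right)^{2} = \left(-1 + 1\right)^{2} = 0^{2} = 0$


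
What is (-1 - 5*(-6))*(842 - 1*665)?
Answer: 5133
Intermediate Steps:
(-1 - 5*(-6))*(842 - 1*665) = (-1 + 30)*(842 - 665) = 29*177 = 5133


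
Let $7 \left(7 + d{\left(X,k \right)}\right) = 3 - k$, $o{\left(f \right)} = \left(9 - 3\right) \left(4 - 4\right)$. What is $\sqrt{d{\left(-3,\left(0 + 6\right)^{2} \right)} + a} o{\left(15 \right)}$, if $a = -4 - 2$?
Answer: $0$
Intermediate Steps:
$o{\left(f \right)} = 0$ ($o{\left(f \right)} = 6 \cdot 0 = 0$)
$d{\left(X,k \right)} = - \frac{46}{7} - \frac{k}{7}$ ($d{\left(X,k \right)} = -7 + \frac{3 - k}{7} = -7 - \left(- \frac{3}{7} + \frac{k}{7}\right) = - \frac{46}{7} - \frac{k}{7}$)
$a = -6$ ($a = -4 - 2 = -6$)
$\sqrt{d{\left(-3,\left(0 + 6\right)^{2} \right)} + a} o{\left(15 \right)} = \sqrt{\left(- \frac{46}{7} - \frac{\left(0 + 6\right)^{2}}{7}\right) - 6} \cdot 0 = \sqrt{\left(- \frac{46}{7} - \frac{6^{2}}{7}\right) - 6} \cdot 0 = \sqrt{\left(- \frac{46}{7} - \frac{36}{7}\right) - 6} \cdot 0 = \sqrt{- \frac{82}{7} - 6} \cdot 0 = \sqrt{- \frac{124}{7}} \cdot 0 = \frac{2 i \sqrt{217}}{7} \cdot 0 = 0$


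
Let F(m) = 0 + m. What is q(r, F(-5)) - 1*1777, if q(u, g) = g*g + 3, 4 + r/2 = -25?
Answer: -1749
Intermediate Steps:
r = -58 (r = -8 + 2*(-25) = -8 - 50 = -58)
F(m) = m
q(u, g) = 3 + g² (q(u, g) = g² + 3 = 3 + g²)
q(r, F(-5)) - 1*1777 = (3 + (-5)²) - 1*1777 = (3 + 25) - 1777 = 28 - 1777 = -1749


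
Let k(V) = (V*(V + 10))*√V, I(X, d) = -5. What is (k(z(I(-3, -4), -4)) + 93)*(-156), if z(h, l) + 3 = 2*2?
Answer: -16224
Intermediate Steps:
z(h, l) = 1 (z(h, l) = -3 + 2*2 = -3 + 4 = 1)
k(V) = V^(3/2)*(10 + V) (k(V) = (V*(10 + V))*√V = V^(3/2)*(10 + V))
(k(z(I(-3, -4), -4)) + 93)*(-156) = (1^(3/2)*(10 + 1) + 93)*(-156) = (1*11 + 93)*(-156) = (11 + 93)*(-156) = 104*(-156) = -16224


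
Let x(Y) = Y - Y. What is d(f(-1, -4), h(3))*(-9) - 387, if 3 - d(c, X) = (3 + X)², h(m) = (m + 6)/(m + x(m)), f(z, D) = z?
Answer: -90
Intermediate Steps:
x(Y) = 0
h(m) = (6 + m)/m (h(m) = (m + 6)/(m + 0) = (6 + m)/m)
d(c, X) = 3 - (3 + X)²
d(f(-1, -4), h(3))*(-9) - 387 = (3 - (3 + (6 + 3)/3)²)*(-9) - 387 = (3 - (3 + (⅓)*9)²)*(-9) - 387 = (3 - (3 + 3)²)*(-9) - 387 = (3 - 1*6²)*(-9) - 387 = (3 - 1*36)*(-9) - 387 = (3 - 36)*(-9) - 387 = -33*(-9) - 387 = 297 - 387 = -90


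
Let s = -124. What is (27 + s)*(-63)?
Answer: 6111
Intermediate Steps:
(27 + s)*(-63) = (27 - 124)*(-63) = -97*(-63) = 6111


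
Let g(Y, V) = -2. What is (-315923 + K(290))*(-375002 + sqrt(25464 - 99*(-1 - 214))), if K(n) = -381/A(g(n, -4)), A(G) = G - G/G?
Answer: 118424131592 - 315796*sqrt(46749) ≈ 1.1836e+11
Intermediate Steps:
A(G) = -1 + G (A(G) = G - 1*1 = G - 1 = -1 + G)
K(n) = 127 (K(n) = -381/(-1 - 2) = -381/(-3) = -381*(-1/3) = 127)
(-315923 + K(290))*(-375002 + sqrt(25464 - 99*(-1 - 214))) = (-315923 + 127)*(-375002 + sqrt(25464 - 99*(-1 - 214))) = -315796*(-375002 + sqrt(25464 - 99*(-215))) = -315796*(-375002 + sqrt(25464 + 21285)) = -315796*(-375002 + sqrt(46749)) = 118424131592 - 315796*sqrt(46749)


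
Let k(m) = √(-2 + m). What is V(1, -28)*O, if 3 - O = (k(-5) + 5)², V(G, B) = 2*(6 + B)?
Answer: 660 + 440*I*√7 ≈ 660.0 + 1164.1*I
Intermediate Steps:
V(G, B) = 12 + 2*B
O = 3 - (5 + I*√7)² (O = 3 - (√(-2 - 5) + 5)² = 3 - (√(-7) + 5)² = 3 - (I*√7 + 5)² = 3 - (5 + I*√7)² ≈ -15.0 - 26.458*I)
V(1, -28)*O = (12 + 2*(-28))*(3 - (5 + I*√7)²) = (12 - 56)*(3 - (5 + I*√7)²) = -44*(3 - (5 + I*√7)²) = -132 + 44*(5 + I*√7)²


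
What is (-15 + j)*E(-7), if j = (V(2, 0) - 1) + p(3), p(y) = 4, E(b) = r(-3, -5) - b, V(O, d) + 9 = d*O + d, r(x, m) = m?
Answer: -42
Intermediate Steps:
V(O, d) = -9 + d + O*d (V(O, d) = -9 + (d*O + d) = -9 + (O*d + d) = -9 + (d + O*d) = -9 + d + O*d)
E(b) = -5 - b
j = -6 (j = ((-9 + 0 + 2*0) - 1) + 4 = ((-9 + 0 + 0) - 1) + 4 = (-9 - 1) + 4 = -10 + 4 = -6)
(-15 + j)*E(-7) = (-15 - 6)*(-5 - 1*(-7)) = -21*(-5 + 7) = -21*2 = -42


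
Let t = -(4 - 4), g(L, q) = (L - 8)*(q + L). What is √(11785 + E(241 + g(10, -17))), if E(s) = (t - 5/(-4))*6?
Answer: √47170/2 ≈ 108.59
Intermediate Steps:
g(L, q) = (-8 + L)*(L + q)
t = 0 (t = -1*0 = 0)
E(s) = 15/2 (E(s) = (0 - 5/(-4))*6 = (0 - 5*(-¼))*6 = (0 + 5/4)*6 = (5/4)*6 = 15/2)
√(11785 + E(241 + g(10, -17))) = √(11785 + 15/2) = √(23585/2) = √47170/2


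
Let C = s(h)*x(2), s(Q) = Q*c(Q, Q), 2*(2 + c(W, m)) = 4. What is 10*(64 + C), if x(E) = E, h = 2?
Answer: 640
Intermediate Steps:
c(W, m) = 0 (c(W, m) = -2 + (½)*4 = -2 + 2 = 0)
s(Q) = 0 (s(Q) = Q*0 = 0)
C = 0 (C = 0*2 = 0)
10*(64 + C) = 10*(64 + 0) = 10*64 = 640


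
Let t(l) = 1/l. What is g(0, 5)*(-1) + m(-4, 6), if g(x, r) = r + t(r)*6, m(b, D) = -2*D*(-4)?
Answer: 209/5 ≈ 41.800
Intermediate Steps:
m(b, D) = 8*D
g(x, r) = r + 6/r
g(0, 5)*(-1) + m(-4, 6) = (5 + 6/5)*(-1) + 8*6 = (5 + 6*(⅕))*(-1) + 48 = (5 + 6/5)*(-1) + 48 = (31/5)*(-1) + 48 = -31/5 + 48 = 209/5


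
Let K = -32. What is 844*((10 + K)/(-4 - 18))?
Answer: 844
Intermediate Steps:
844*((10 + K)/(-4 - 18)) = 844*((10 - 32)/(-4 - 18)) = 844*(-22/(-22)) = 844*(-22*(-1/22)) = 844*1 = 844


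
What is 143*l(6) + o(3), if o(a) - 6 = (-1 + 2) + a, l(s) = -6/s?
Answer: -133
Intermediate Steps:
o(a) = 7 + a (o(a) = 6 + ((-1 + 2) + a) = 6 + (1 + a) = 7 + a)
143*l(6) + o(3) = 143*(-6/6) + (7 + 3) = 143*(-6*⅙) + 10 = 143*(-1) + 10 = -143 + 10 = -133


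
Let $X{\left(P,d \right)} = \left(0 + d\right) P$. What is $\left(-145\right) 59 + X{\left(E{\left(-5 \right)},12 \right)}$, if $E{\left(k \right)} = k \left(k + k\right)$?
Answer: $-7955$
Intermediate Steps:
$E{\left(k \right)} = 2 k^{2}$ ($E{\left(k \right)} = k 2 k = 2 k^{2}$)
$X{\left(P,d \right)} = P d$ ($X{\left(P,d \right)} = d P = P d$)
$\left(-145\right) 59 + X{\left(E{\left(-5 \right)},12 \right)} = \left(-145\right) 59 + 2 \left(-5\right)^{2} \cdot 12 = -8555 + 2 \cdot 25 \cdot 12 = -8555 + 50 \cdot 12 = -8555 + 600 = -7955$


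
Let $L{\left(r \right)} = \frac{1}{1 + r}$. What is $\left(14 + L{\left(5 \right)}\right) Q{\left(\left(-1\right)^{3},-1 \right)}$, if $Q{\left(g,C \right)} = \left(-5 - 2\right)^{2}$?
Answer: $\frac{4165}{6} \approx 694.17$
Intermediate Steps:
$Q{\left(g,C \right)} = 49$ ($Q{\left(g,C \right)} = \left(-7\right)^{2} = 49$)
$\left(14 + L{\left(5 \right)}\right) Q{\left(\left(-1\right)^{3},-1 \right)} = \left(14 + \frac{1}{1 + 5}\right) 49 = \left(14 + \frac{1}{6}\right) 49 = \frac{85}{6} \cdot 49 = \frac{4165}{6}$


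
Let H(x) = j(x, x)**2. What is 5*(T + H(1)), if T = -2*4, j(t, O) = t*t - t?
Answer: -40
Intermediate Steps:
j(t, O) = t**2 - t
T = -8
H(x) = x**2*(-1 + x)**2 (H(x) = (x*(-1 + x))**2 = x**2*(-1 + x)**2)
5*(T + H(1)) = 5*(-8 + 1**2*(-1 + 1)**2) = 5*(-8 + 1*0**2) = 5*(-8 + 1*0) = 5*(-8 + 0) = 5*(-8) = -40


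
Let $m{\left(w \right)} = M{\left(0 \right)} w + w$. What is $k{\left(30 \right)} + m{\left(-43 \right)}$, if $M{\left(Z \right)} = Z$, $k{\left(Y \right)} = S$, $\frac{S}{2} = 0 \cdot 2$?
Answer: $-43$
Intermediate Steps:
$S = 0$ ($S = 2 \cdot 0 \cdot 2 = 2 \cdot 0 = 0$)
$k{\left(Y \right)} = 0$
$m{\left(w \right)} = w$ ($m{\left(w \right)} = 0 w + w = 0 + w = w$)
$k{\left(30 \right)} + m{\left(-43 \right)} = 0 - 43 = -43$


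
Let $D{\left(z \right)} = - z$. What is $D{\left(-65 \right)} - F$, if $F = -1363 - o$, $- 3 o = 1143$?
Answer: $1047$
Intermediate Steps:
$o = -381$ ($o = \left(- \frac{1}{3}\right) 1143 = -381$)
$F = -982$ ($F = -1363 - -381 = -1363 + 381 = -982$)
$D{\left(-65 \right)} - F = \left(-1\right) \left(-65\right) - -982 = 65 + 982 = 1047$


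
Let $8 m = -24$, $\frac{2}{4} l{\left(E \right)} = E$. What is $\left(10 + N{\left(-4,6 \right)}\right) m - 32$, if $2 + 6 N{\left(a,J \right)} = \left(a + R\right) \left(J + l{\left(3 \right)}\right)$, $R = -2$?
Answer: $-25$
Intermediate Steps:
$l{\left(E \right)} = 2 E$
$m = -3$ ($m = \frac{1}{8} \left(-24\right) = -3$)
$N{\left(a,J \right)} = - \frac{1}{3} + \frac{\left(-2 + a\right) \left(6 + J\right)}{6}$ ($N{\left(a,J \right)} = - \frac{1}{3} + \frac{\left(a - 2\right) \left(J + 2 \cdot 3\right)}{6} = - \frac{1}{3} + \frac{\left(-2 + a\right) \left(J + 6\right)}{6} = - \frac{1}{3} + \frac{\left(-2 + a\right) \left(6 + J\right)}{6}$)
$\left(10 + N{\left(-4,6 \right)}\right) m - 32 = \left(10 - \left(\frac{25}{3} + 4\right)\right) \left(-3\right) - 32 = \left(10 - \frac{37}{3}\right) \left(-3\right) - 32 = \left(- \frac{7}{3}\right) \left(-3\right) - 32 = 7 - 32 = -25$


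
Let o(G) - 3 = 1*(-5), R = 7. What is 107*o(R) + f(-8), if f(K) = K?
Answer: -222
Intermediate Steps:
o(G) = -2 (o(G) = 3 + 1*(-5) = 3 - 5 = -2)
107*o(R) + f(-8) = 107*(-2) - 8 = -214 - 8 = -222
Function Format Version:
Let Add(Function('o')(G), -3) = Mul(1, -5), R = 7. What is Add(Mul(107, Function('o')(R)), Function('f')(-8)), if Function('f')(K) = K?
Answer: -222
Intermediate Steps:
Function('o')(G) = -2 (Function('o')(G) = Add(3, Mul(1, -5)) = Add(3, -5) = -2)
Add(Mul(107, Function('o')(R)), Function('f')(-8)) = Add(Mul(107, -2), -8) = Add(-214, -8) = -222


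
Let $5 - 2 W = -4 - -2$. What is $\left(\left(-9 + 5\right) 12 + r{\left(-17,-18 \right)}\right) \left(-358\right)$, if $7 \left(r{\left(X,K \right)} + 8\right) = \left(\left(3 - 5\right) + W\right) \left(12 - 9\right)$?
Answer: $\frac{138725}{7} \approx 19818.0$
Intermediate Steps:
$W = \frac{7}{2}$ ($W = \frac{5}{2} - \frac{-4 - -2}{2} = \frac{5}{2} - \frac{-4 + 2}{2} = \frac{5}{2} - -1 = \frac{5}{2} + 1 = \frac{7}{2} \approx 3.5$)
$r{\left(X,K \right)} = - \frac{103}{14}$ ($r{\left(X,K \right)} = -8 + \frac{\left(\left(3 - 5\right) + \frac{7}{2}\right) \left(12 - 9\right)}{7} = -8 + \frac{\left(-2 + \frac{7}{2}\right) 3}{7} = -8 + \frac{\frac{3}{2} \cdot 3}{7} = -8 + \frac{1}{7} \cdot \frac{9}{2} = -8 + \frac{9}{14} = - \frac{103}{14}$)
$\left(\left(-9 + 5\right) 12 + r{\left(-17,-18 \right)}\right) \left(-358\right) = \left(\left(-9 + 5\right) 12 - \frac{103}{14}\right) \left(-358\right) = \left(\left(-4\right) 12 - \frac{103}{14}\right) \left(-358\right) = \left(-48 - \frac{103}{14}\right) \left(-358\right) = \left(- \frac{775}{14}\right) \left(-358\right) = \frac{138725}{7}$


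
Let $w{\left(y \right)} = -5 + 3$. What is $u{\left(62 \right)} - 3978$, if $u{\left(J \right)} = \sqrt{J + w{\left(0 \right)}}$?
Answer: $-3978 + 2 \sqrt{15} \approx -3970.3$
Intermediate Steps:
$w{\left(y \right)} = -2$
$u{\left(J \right)} = \sqrt{-2 + J}$ ($u{\left(J \right)} = \sqrt{J - 2} = \sqrt{-2 + J}$)
$u{\left(62 \right)} - 3978 = \sqrt{-2 + 62} - 3978 = \sqrt{60} - 3978 = 2 \sqrt{15} - 3978 = -3978 + 2 \sqrt{15}$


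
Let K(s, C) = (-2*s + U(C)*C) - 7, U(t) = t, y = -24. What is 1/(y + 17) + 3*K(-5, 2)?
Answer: 146/7 ≈ 20.857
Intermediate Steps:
K(s, C) = -7 + C**2 - 2*s (K(s, C) = (-2*s + C*C) - 7 = (-2*s + C**2) - 7 = (C**2 - 2*s) - 7 = -7 + C**2 - 2*s)
1/(y + 17) + 3*K(-5, 2) = 1/(-24 + 17) + 3*(-7 + 2**2 - 2*(-5)) = 1/(-7) + 3*(-7 + 4 + 10) = -1/7 + 3*7 = -1/7 + 21 = 146/7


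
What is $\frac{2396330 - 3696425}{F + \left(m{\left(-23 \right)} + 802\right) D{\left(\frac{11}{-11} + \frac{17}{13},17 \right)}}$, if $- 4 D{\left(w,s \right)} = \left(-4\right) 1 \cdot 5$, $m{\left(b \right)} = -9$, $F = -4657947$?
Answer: $\frac{1300095}{4653982} \approx 0.27935$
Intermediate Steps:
$D{\left(w,s \right)} = 5$ ($D{\left(w,s \right)} = - \frac{\left(-4\right) 1 \cdot 5}{4} = - \frac{\left(-4\right) 5}{4} = \left(- \frac{1}{4}\right) \left(-20\right) = 5$)
$\frac{2396330 - 3696425}{F + \left(m{\left(-23 \right)} + 802\right) D{\left(\frac{11}{-11} + \frac{17}{13},17 \right)}} = \frac{2396330 - 3696425}{-4657947 + \left(-9 + 802\right) 5} = - \frac{1300095}{-4657947 + 793 \cdot 5} = - \frac{1300095}{-4657947 + 3965} = - \frac{1300095}{-4653982} = \left(-1300095\right) \left(- \frac{1}{4653982}\right) = \frac{1300095}{4653982}$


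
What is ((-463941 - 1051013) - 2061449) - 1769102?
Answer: -5345505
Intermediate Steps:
((-463941 - 1051013) - 2061449) - 1769102 = (-1514954 - 2061449) - 1769102 = -3576403 - 1769102 = -5345505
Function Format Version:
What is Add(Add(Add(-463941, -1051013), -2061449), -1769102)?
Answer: -5345505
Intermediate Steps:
Add(Add(Add(-463941, -1051013), -2061449), -1769102) = Add(Add(-1514954, -2061449), -1769102) = Add(-3576403, -1769102) = -5345505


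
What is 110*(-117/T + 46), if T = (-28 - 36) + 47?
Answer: 98890/17 ≈ 5817.1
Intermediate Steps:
T = -17 (T = -64 + 47 = -17)
110*(-117/T + 46) = 110*(-117/(-17) + 46) = 110*(-117*(-1/17) + 46) = 110*(117/17 + 46) = 110*(899/17) = 98890/17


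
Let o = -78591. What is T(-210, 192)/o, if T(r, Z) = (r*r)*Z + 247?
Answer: -8467447/78591 ≈ -107.74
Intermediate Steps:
T(r, Z) = 247 + Z*r**2 (T(r, Z) = r**2*Z + 247 = Z*r**2 + 247 = 247 + Z*r**2)
T(-210, 192)/o = (247 + 192*(-210)**2)/(-78591) = (247 + 192*44100)*(-1/78591) = (247 + 8467200)*(-1/78591) = 8467447*(-1/78591) = -8467447/78591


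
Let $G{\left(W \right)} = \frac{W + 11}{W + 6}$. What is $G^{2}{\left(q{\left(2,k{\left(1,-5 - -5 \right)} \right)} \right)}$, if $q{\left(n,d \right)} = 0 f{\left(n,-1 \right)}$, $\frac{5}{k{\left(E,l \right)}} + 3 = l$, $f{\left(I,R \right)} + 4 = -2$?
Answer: $\frac{121}{36} \approx 3.3611$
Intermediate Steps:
$f{\left(I,R \right)} = -6$ ($f{\left(I,R \right)} = -4 - 2 = -6$)
$k{\left(E,l \right)} = \frac{5}{-3 + l}$
$q{\left(n,d \right)} = 0$ ($q{\left(n,d \right)} = 0 \left(-6\right) = 0$)
$G{\left(W \right)} = \frac{11 + W}{6 + W}$
$G^{2}{\left(q{\left(2,k{\left(1,-5 - -5 \right)} \right)} \right)} = \left(\frac{11 + 0}{6 + 0}\right)^{2} = \left(\frac{1}{6} \cdot 11\right)^{2} = \left(\frac{11}{6}\right)^{2} = \frac{121}{36}$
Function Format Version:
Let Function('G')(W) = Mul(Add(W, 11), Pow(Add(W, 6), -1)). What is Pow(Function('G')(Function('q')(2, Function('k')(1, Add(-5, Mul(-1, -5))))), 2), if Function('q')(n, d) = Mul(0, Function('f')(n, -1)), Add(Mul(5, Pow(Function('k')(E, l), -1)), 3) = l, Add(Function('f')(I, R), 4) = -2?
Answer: Rational(121, 36) ≈ 3.3611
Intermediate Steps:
Function('f')(I, R) = -6 (Function('f')(I, R) = Add(-4, -2) = -6)
Function('k')(E, l) = Mul(5, Pow(Add(-3, l), -1))
Function('q')(n, d) = 0 (Function('q')(n, d) = Mul(0, -6) = 0)
Function('G')(W) = Mul(Pow(Add(6, W), -1), Add(11, W)) (Function('G')(W) = Mul(Add(11, W), Pow(Add(6, W), -1)) = Mul(Pow(Add(6, W), -1), Add(11, W)))
Pow(Function('G')(Function('q')(2, Function('k')(1, Add(-5, Mul(-1, -5))))), 2) = Pow(Mul(Pow(Add(6, 0), -1), Add(11, 0)), 2) = Pow(Mul(Pow(6, -1), 11), 2) = Pow(Mul(Rational(1, 6), 11), 2) = Pow(Rational(11, 6), 2) = Rational(121, 36)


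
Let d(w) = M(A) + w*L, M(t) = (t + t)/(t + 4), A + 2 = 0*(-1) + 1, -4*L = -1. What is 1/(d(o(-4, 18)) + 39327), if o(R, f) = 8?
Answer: 3/117985 ≈ 2.5427e-5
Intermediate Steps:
L = ¼ (L = -¼*(-1) = ¼ ≈ 0.25000)
A = -1 (A = -2 + (0*(-1) + 1) = -2 + (0 + 1) = -2 + 1 = -1)
M(t) = 2*t/(4 + t) (M(t) = (2*t)/(4 + t) = 2*t/(4 + t))
d(w) = -⅔ + w/4 (d(w) = 2*(-1)/(4 - 1) + w*(¼) = 2*(-1)/3 + w/4 = 2*(-1)*(⅓) + w/4 = -⅔ + w/4)
1/(d(o(-4, 18)) + 39327) = 1/((-⅔ + (¼)*8) + 39327) = 1/((-⅔ + 2) + 39327) = 1/(4/3 + 39327) = 1/(117985/3) = 3/117985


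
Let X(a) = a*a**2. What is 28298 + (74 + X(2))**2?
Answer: 35022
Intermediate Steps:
X(a) = a**3
28298 + (74 + X(2))**2 = 28298 + (74 + 2**3)**2 = 28298 + (74 + 8)**2 = 28298 + 82**2 = 28298 + 6724 = 35022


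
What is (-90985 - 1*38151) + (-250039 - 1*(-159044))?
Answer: -220131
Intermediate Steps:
(-90985 - 1*38151) + (-250039 - 1*(-159044)) = (-90985 - 38151) + (-250039 + 159044) = -129136 - 90995 = -220131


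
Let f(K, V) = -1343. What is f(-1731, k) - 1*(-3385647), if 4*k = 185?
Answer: 3384304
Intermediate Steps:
k = 185/4 (k = (¼)*185 = 185/4 ≈ 46.250)
f(-1731, k) - 1*(-3385647) = -1343 - 1*(-3385647) = -1343 + 3385647 = 3384304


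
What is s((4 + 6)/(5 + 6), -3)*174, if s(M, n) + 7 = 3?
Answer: -696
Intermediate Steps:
s(M, n) = -4 (s(M, n) = -7 + 3 = -4)
s((4 + 6)/(5 + 6), -3)*174 = -4*174 = -696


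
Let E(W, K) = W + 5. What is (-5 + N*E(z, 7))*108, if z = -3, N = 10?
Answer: 1620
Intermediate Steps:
E(W, K) = 5 + W
(-5 + N*E(z, 7))*108 = (-5 + 10*(5 - 3))*108 = (-5 + 10*2)*108 = (-5 + 20)*108 = 15*108 = 1620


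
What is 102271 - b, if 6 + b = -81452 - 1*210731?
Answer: 394460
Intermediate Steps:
b = -292189 (b = -6 + (-81452 - 1*210731) = -6 + (-81452 - 210731) = -6 - 292183 = -292189)
102271 - b = 102271 - 1*(-292189) = 102271 + 292189 = 394460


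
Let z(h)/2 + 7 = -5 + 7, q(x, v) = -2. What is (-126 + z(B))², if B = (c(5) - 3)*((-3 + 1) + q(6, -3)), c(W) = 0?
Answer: 18496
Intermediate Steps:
B = 12 (B = (0 - 3)*((-3 + 1) - 2) = -3*(-2 - 2) = -3*(-4) = 12)
z(h) = -10 (z(h) = -14 + 2*(-5 + 7) = -14 + 2*2 = -14 + 4 = -10)
(-126 + z(B))² = (-126 - 10)² = (-136)² = 18496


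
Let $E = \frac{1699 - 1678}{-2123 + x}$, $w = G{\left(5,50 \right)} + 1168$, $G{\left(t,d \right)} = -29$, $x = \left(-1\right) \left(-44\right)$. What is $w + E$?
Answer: $\frac{112760}{99} \approx 1139.0$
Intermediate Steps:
$x = 44$
$w = 1139$ ($w = -29 + 1168 = 1139$)
$E = - \frac{1}{99}$ ($E = \frac{1699 - 1678}{-2123 + 44} = \frac{21}{-2079} = 21 \left(- \frac{1}{2079}\right) = - \frac{1}{99} \approx -0.010101$)
$w + E = 1139 - \frac{1}{99} = \frac{112760}{99}$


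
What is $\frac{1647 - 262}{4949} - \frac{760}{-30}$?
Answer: $\frac{380279}{14847} \approx 25.613$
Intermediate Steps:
$\frac{1647 - 262}{4949} - \frac{760}{-30} = \left(1647 - 262\right) \frac{1}{4949} - - \frac{76}{3} = 1385 \cdot \frac{1}{4949} + \frac{76}{3} = \frac{1385}{4949} + \frac{76}{3} = \frac{380279}{14847}$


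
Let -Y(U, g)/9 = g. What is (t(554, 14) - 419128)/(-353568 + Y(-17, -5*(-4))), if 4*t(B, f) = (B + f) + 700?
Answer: 418811/353748 ≈ 1.1839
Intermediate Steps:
t(B, f) = 175 + B/4 + f/4 (t(B, f) = ((B + f) + 700)/4 = (700 + B + f)/4 = 175 + B/4 + f/4)
Y(U, g) = -9*g
(t(554, 14) - 419128)/(-353568 + Y(-17, -5*(-4))) = ((175 + (¼)*554 + (¼)*14) - 419128)/(-353568 - (-45)*(-4)) = ((175 + 277/2 + 7/2) - 419128)/(-353568 - 9*20) = (317 - 419128)/(-353568 - 180) = -418811/(-353748) = -418811*(-1/353748) = 418811/353748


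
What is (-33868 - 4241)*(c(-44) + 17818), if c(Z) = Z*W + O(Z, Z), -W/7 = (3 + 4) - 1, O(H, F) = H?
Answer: -747774798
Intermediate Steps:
W = -42 (W = -7*((3 + 4) - 1) = -7*(7 - 1) = -7*6 = -42)
c(Z) = -41*Z (c(Z) = Z*(-42) + Z = -42*Z + Z = -41*Z)
(-33868 - 4241)*(c(-44) + 17818) = (-33868 - 4241)*(-41*(-44) + 17818) = -38109*(1804 + 17818) = -38109*19622 = -747774798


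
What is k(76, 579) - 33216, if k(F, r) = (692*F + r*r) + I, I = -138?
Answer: 354479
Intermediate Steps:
k(F, r) = -138 + r**2 + 692*F (k(F, r) = (692*F + r*r) - 138 = (692*F + r**2) - 138 = (r**2 + 692*F) - 138 = -138 + r**2 + 692*F)
k(76, 579) - 33216 = (-138 + 579**2 + 692*76) - 33216 = (-138 + 335241 + 52592) - 33216 = 387695 - 33216 = 354479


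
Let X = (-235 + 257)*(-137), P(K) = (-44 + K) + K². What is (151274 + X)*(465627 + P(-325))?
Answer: 84639113580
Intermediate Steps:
P(K) = -44 + K + K²
X = -3014 (X = 22*(-137) = -3014)
(151274 + X)*(465627 + P(-325)) = (151274 - 3014)*(465627 + (-44 - 325 + (-325)²)) = 148260*(465627 + (-44 - 325 + 105625)) = 148260*(465627 + 105256) = 148260*570883 = 84639113580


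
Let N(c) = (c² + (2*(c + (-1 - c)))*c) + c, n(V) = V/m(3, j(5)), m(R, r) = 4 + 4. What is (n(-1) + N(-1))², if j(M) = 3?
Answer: 225/64 ≈ 3.5156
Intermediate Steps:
m(R, r) = 8
n(V) = V/8
N(c) = c² - c (N(c) = (c² + (2*(-1))*c) + c = (c² - 2*c) + c = c² - c)
(n(-1) + N(-1))² = ((⅛)*(-1) - (-1 - 1))² = (-⅛ - 1*(-2))² = (-⅛ + 2)² = (15/8)² = 225/64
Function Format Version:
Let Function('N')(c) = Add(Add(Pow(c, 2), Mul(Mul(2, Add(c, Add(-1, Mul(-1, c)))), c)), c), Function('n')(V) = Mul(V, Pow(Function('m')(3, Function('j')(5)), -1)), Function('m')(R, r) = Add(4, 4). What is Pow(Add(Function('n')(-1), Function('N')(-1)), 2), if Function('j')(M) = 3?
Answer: Rational(225, 64) ≈ 3.5156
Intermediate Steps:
Function('m')(R, r) = 8
Function('n')(V) = Mul(Rational(1, 8), V) (Function('n')(V) = Mul(V, Pow(8, -1)) = Mul(V, Rational(1, 8)) = Mul(Rational(1, 8), V))
Function('N')(c) = Add(Pow(c, 2), Mul(-1, c)) (Function('N')(c) = Add(Add(Pow(c, 2), Mul(Mul(2, -1), c)), c) = Add(Add(Pow(c, 2), Mul(-2, c)), c) = Add(Pow(c, 2), Mul(-1, c)))
Pow(Add(Function('n')(-1), Function('N')(-1)), 2) = Pow(Add(Mul(Rational(1, 8), -1), Mul(-1, Add(-1, -1))), 2) = Pow(Add(Rational(-1, 8), Mul(-1, -2)), 2) = Pow(Add(Rational(-1, 8), 2), 2) = Pow(Rational(15, 8), 2) = Rational(225, 64)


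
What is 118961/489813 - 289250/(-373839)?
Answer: 62050223843/61037067369 ≈ 1.0166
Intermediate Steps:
118961/489813 - 289250/(-373839) = 118961*(1/489813) - 289250*(-1/373839) = 118961/489813 + 289250/373839 = 62050223843/61037067369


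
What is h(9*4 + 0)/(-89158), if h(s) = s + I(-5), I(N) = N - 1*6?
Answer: -25/89158 ≈ -0.00028040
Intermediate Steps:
I(N) = -6 + N (I(N) = N - 6 = -6 + N)
h(s) = -11 + s (h(s) = s + (-6 - 5) = s - 11 = -11 + s)
h(9*4 + 0)/(-89158) = (-11 + (9*4 + 0))/(-89158) = (-11 + (36 + 0))*(-1/89158) = (-11 + 36)*(-1/89158) = 25*(-1/89158) = -25/89158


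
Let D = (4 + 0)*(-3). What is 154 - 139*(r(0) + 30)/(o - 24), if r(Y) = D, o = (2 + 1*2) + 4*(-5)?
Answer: 4331/20 ≈ 216.55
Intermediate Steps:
o = -16 (o = (2 + 2) - 20 = 4 - 20 = -16)
D = -12 (D = 4*(-3) = -12)
r(Y) = -12
154 - 139*(r(0) + 30)/(o - 24) = 154 - 139*(-12 + 30)/(-16 - 24) = 154 - 2502/(-40) = 154 - 2502*(-1)/40 = 154 - 139*(-9/20) = 154 + 1251/20 = 4331/20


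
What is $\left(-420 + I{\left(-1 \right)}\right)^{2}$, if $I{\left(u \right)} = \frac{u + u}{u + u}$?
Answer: $175561$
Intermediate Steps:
$I{\left(u \right)} = 1$ ($I{\left(u \right)} = \frac{2 u}{2 u} = 2 u \frac{1}{2 u} = 1$)
$\left(-420 + I{\left(-1 \right)}\right)^{2} = \left(-420 + 1\right)^{2} = \left(-419\right)^{2} = 175561$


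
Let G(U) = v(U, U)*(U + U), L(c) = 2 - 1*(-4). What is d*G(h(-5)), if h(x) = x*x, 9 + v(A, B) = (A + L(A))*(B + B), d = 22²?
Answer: 37292200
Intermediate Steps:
L(c) = 6 (L(c) = 2 + 4 = 6)
d = 484
v(A, B) = -9 + 2*B*(6 + A) (v(A, B) = -9 + (A + 6)*(B + B) = -9 + (6 + A)*(2*B) = -9 + 2*B*(6 + A))
h(x) = x²
G(U) = 2*U*(-9 + 2*U² + 12*U) (G(U) = (-9 + 12*U + 2*U*U)*(U + U) = (-9 + 12*U + 2*U²)*(2*U) = (-9 + 2*U² + 12*U)*(2*U) = 2*U*(-9 + 2*U² + 12*U))
d*G(h(-5)) = 484*(2*(-5)²*(-9 + 2*((-5)²)² + 12*(-5)²)) = 484*(2*25*(-9 + 2*25² + 12*25)) = 484*(2*25*(-9 + 2*625 + 300)) = 484*(2*25*(-9 + 1250 + 300)) = 484*(2*25*1541) = 484*77050 = 37292200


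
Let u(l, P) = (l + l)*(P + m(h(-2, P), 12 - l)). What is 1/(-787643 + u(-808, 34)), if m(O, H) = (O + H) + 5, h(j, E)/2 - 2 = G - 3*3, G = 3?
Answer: -1/2162859 ≈ -4.6235e-7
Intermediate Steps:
h(j, E) = -8 (h(j, E) = 4 + 2*(3 - 3*3) = 4 + 2*(3 - 9) = 4 + 2*(-6) = 4 - 12 = -8)
m(O, H) = 5 + H + O (m(O, H) = (H + O) + 5 = 5 + H + O)
u(l, P) = 2*l*(9 + P - l) (u(l, P) = (l + l)*(P + (5 + (12 - l) - 8)) = (2*l)*(P + (9 - l)) = (2*l)*(9 + P - l) = 2*l*(9 + P - l))
1/(-787643 + u(-808, 34)) = 1/(-787643 + 2*(-808)*(9 + 34 - 1*(-808))) = 1/(-787643 + 2*(-808)*(9 + 34 + 808)) = 1/(-787643 + 2*(-808)*851) = 1/(-787643 - 1375216) = 1/(-2162859) = -1/2162859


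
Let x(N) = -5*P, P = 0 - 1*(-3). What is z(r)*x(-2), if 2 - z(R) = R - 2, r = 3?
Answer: -15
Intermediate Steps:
P = 3 (P = 0 + 3 = 3)
z(R) = 4 - R (z(R) = 2 - (R - 2) = 2 - (-2 + R) = 2 + (2 - R) = 4 - R)
x(N) = -15 (x(N) = -5*3 = -15)
z(r)*x(-2) = (4 - 1*3)*(-15) = (4 - 3)*(-15) = 1*(-15) = -15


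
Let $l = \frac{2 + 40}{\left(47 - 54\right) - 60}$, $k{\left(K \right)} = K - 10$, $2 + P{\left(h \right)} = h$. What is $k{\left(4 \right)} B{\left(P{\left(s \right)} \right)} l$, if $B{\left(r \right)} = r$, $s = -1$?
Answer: $- \frac{756}{67} \approx -11.284$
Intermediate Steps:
$P{\left(h \right)} = -2 + h$
$k{\left(K \right)} = -10 + K$
$l = - \frac{42}{67}$ ($l = \frac{42}{\left(47 - 54\right) - 60} = \frac{42}{-7 - 60} = \frac{42}{-67} = 42 \left(- \frac{1}{67}\right) = - \frac{42}{67} \approx -0.62687$)
$k{\left(4 \right)} B{\left(P{\left(s \right)} \right)} l = \left(-10 + 4\right) \left(-2 - 1\right) \left(- \frac{42}{67}\right) = \left(-6\right) \left(-3\right) \left(- \frac{42}{67}\right) = 18 \left(- \frac{42}{67}\right) = - \frac{756}{67}$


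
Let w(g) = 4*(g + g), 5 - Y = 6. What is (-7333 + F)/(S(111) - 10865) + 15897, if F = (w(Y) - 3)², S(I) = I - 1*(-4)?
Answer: 85449981/5375 ≈ 15898.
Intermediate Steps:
Y = -1 (Y = 5 - 1*6 = 5 - 6 = -1)
w(g) = 8*g (w(g) = 4*(2*g) = 8*g)
S(I) = 4 + I (S(I) = I + 4 = 4 + I)
F = 121 (F = (8*(-1) - 3)² = (-8 - 3)² = (-11)² = 121)
(-7333 + F)/(S(111) - 10865) + 15897 = (-7333 + 121)/((4 + 111) - 10865) + 15897 = -7212/(115 - 10865) + 15897 = -7212/(-10750) + 15897 = -7212*(-1/10750) + 15897 = 3606/5375 + 15897 = 85449981/5375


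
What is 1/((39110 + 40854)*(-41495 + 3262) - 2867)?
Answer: -1/3057266479 ≈ -3.2709e-10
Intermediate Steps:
1/((39110 + 40854)*(-41495 + 3262) - 2867) = 1/(79964*(-38233) - 2867) = 1/(-3057263612 - 2867) = 1/(-3057266479) = -1/3057266479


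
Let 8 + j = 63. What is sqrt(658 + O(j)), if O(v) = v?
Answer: sqrt(713) ≈ 26.702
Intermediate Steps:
j = 55 (j = -8 + 63 = 55)
sqrt(658 + O(j)) = sqrt(658 + 55) = sqrt(713)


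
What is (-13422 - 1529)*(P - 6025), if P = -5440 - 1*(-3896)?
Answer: 113164119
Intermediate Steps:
P = -1544 (P = -5440 + 3896 = -1544)
(-13422 - 1529)*(P - 6025) = (-13422 - 1529)*(-1544 - 6025) = -14951*(-7569) = 113164119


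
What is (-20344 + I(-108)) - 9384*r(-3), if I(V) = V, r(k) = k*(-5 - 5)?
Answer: -301972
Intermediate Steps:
r(k) = -10*k (r(k) = k*(-10) = -10*k)
(-20344 + I(-108)) - 9384*r(-3) = (-20344 - 108) - (-93840)*(-3) = -20452 - 9384*30 = -20452 - 281520 = -301972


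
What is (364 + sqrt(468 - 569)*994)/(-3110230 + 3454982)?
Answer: 91/86188 + 497*I*sqrt(101)/172376 ≈ 0.0010558 + 0.028976*I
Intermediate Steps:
(364 + sqrt(468 - 569)*994)/(-3110230 + 3454982) = (364 + sqrt(-101)*994)/344752 = (364 + (I*sqrt(101))*994)*(1/344752) = (364 + 994*I*sqrt(101))*(1/344752) = 91/86188 + 497*I*sqrt(101)/172376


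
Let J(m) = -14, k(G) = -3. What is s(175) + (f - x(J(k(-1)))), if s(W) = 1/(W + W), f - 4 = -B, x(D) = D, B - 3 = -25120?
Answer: 8797251/350 ≈ 25135.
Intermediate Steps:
B = -25117 (B = 3 - 25120 = -25117)
f = 25121 (f = 4 - 1*(-25117) = 4 + 25117 = 25121)
s(W) = 1/(2*W)
s(175) + (f - x(J(k(-1)))) = (1/2)/175 + (25121 - 1*(-14)) = (1/2)*(1/175) + (25121 + 14) = 1/350 + 25135 = 8797251/350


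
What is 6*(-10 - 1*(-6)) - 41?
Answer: -65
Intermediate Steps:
6*(-10 - 1*(-6)) - 41 = 6*(-10 + 6) - 41 = 6*(-4) - 41 = -24 - 41 = -65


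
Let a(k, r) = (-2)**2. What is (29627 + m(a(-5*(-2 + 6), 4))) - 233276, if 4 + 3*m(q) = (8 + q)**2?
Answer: -610807/3 ≈ -2.0360e+5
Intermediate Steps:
a(k, r) = 4
m(q) = -4/3 + (8 + q)**2/3
(29627 + m(a(-5*(-2 + 6), 4))) - 233276 = (29627 + (-4/3 + (8 + 4)**2/3)) - 233276 = (29627 + (-4/3 + (1/3)*12**2)) - 233276 = (29627 + (-4/3 + (1/3)*144)) - 233276 = (29627 + (-4/3 + 48)) - 233276 = (29627 + 140/3) - 233276 = 89021/3 - 233276 = -610807/3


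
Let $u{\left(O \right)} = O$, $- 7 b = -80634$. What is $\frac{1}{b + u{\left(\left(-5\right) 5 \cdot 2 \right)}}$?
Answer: $\frac{7}{80284} \approx 8.719 \cdot 10^{-5}$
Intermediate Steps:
$b = \frac{80634}{7}$ ($b = \left(- \frac{1}{7}\right) \left(-80634\right) = \frac{80634}{7} \approx 11519.0$)
$\frac{1}{b + u{\left(\left(-5\right) 5 \cdot 2 \right)}} = \frac{1}{\frac{80634}{7} + \left(-5\right) 5 \cdot 2} = \frac{1}{\frac{80634}{7} - 50} = \frac{1}{\frac{80284}{7}} = \frac{7}{80284}$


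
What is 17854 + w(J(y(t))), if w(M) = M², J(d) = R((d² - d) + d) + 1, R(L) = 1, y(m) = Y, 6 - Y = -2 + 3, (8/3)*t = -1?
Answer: 17858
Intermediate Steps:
t = -3/8 (t = (3/8)*(-1) = -3/8 ≈ -0.37500)
Y = 5 (Y = 6 - (-2 + 3) = 6 - 1*1 = 6 - 1 = 5)
y(m) = 5
J(d) = 2 (J(d) = 1 + 1 = 2)
17854 + w(J(y(t))) = 17854 + 2² = 17854 + 4 = 17858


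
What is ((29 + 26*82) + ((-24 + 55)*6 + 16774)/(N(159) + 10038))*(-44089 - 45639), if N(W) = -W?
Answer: -1917081699712/9879 ≈ -1.9406e+8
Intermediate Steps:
((29 + 26*82) + ((-24 + 55)*6 + 16774)/(N(159) + 10038))*(-44089 - 45639) = ((29 + 26*82) + ((-24 + 55)*6 + 16774)/(-1*159 + 10038))*(-44089 - 45639) = ((29 + 2132) + (31*6 + 16774)/(-159 + 10038))*(-89728) = (2161 + (186 + 16774)/9879)*(-89728) = (2161 + 16960*(1/9879))*(-89728) = (2161 + 16960/9879)*(-89728) = (21365479/9879)*(-89728) = -1917081699712/9879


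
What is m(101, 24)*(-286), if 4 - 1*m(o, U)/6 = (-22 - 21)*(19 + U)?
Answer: -3179748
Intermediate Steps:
m(o, U) = 4926 + 258*U (m(o, U) = 24 - 6*(-22 - 21)*(19 + U) = 24 - (-258)*(19 + U) = 24 - 6*(-817 - 43*U) = 24 + (4902 + 258*U) = 4926 + 258*U)
m(101, 24)*(-286) = (4926 + 258*24)*(-286) = (4926 + 6192)*(-286) = 11118*(-286) = -3179748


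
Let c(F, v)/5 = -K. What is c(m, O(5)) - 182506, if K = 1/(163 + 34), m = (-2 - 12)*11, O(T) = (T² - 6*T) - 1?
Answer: -35953687/197 ≈ -1.8251e+5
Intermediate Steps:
O(T) = -1 + T² - 6*T
m = -154 (m = -14*11 = -154)
K = 1/197 ≈ 0.0050761
c(F, v) = -5/197 (c(F, v) = 5*(-1*1/197) = 5*(-1/197) = -5/197)
c(m, O(5)) - 182506 = -5/197 - 182506 = -35953687/197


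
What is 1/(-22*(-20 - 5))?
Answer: 1/550 ≈ 0.0018182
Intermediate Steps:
1/(-22*(-20 - 5)) = 1/(-22*(-25)) = 1/550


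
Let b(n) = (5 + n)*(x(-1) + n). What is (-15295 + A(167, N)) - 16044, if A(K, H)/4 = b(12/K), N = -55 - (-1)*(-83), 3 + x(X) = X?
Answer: -876235899/27889 ≈ -31419.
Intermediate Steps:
x(X) = -3 + X
b(n) = (-4 + n)*(5 + n) (b(n) = (5 + n)*((-3 - 1) + n) = (5 + n)*(-4 + n) = (-4 + n)*(5 + n))
N = -138 (N = -55 - 1*83 = -55 - 83 = -138)
A(K, H) = -80 + 48/K + 576/K² (A(K, H) = 4*(-20 + 12/K + (12/K)²) = 4*(-20 + 12/K + 144/K²) = -80 + 48/K + 576/K²)
(-15295 + A(167, N)) - 16044 = (-15295 + (-80 + 48/167 + 576/167²)) - 16044 = (-15295 + (-80 + 48*(1/167) + 576*(1/27889))) - 16044 = (-15295 + (-80 + 48/167 + 576/27889)) - 16044 = (-15295 - 2222528/27889) - 16044 = -428784783/27889 - 16044 = -876235899/27889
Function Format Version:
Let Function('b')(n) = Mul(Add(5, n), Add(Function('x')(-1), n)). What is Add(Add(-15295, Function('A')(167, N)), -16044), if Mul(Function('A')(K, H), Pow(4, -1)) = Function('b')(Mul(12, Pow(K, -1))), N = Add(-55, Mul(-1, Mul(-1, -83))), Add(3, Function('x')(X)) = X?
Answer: Rational(-876235899, 27889) ≈ -31419.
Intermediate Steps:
Function('x')(X) = Add(-3, X)
Function('b')(n) = Mul(Add(-4, n), Add(5, n)) (Function('b')(n) = Mul(Add(5, n), Add(Add(-3, -1), n)) = Mul(Add(5, n), Add(-4, n)) = Mul(Add(-4, n), Add(5, n)))
N = -138 (N = Add(-55, Mul(-1, 83)) = Add(-55, -83) = -138)
Function('A')(K, H) = Add(-80, Mul(48, Pow(K, -1)), Mul(576, Pow(K, -2))) (Function('A')(K, H) = Mul(4, Add(-20, Mul(12, Pow(K, -1)), Pow(Mul(12, Pow(K, -1)), 2))) = Mul(4, Add(-20, Mul(12, Pow(K, -1)), Mul(144, Pow(K, -2)))) = Add(-80, Mul(48, Pow(K, -1)), Mul(576, Pow(K, -2))))
Add(Add(-15295, Function('A')(167, N)), -16044) = Add(Add(-15295, Add(-80, Mul(48, Pow(167, -1)), Mul(576, Pow(167, -2)))), -16044) = Add(Add(-15295, Add(-80, Mul(48, Rational(1, 167)), Mul(576, Rational(1, 27889)))), -16044) = Add(Add(-15295, Add(-80, Rational(48, 167), Rational(576, 27889))), -16044) = Add(Add(-15295, Rational(-2222528, 27889)), -16044) = Add(Rational(-428784783, 27889), -16044) = Rational(-876235899, 27889)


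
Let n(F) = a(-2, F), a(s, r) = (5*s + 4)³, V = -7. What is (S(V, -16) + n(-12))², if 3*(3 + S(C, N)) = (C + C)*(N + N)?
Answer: 43681/9 ≈ 4853.4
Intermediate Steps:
S(C, N) = -3 + 4*C*N/3 (S(C, N) = -3 + ((C + C)*(N + N))/3 = -3 + ((2*C)*(2*N))/3 = -3 + (4*C*N)/3 = -3 + 4*C*N/3)
a(s, r) = (4 + 5*s)³
n(F) = -216 (n(F) = (4 + 5*(-2))³ = (4 - 10)³ = (-6)³ = -216)
(S(V, -16) + n(-12))² = ((-3 + (4/3)*(-7)*(-16)) - 216)² = ((-3 + 448/3) - 216)² = (439/3 - 216)² = (-209/3)² = 43681/9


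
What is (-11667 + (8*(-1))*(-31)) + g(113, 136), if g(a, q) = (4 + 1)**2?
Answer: -11394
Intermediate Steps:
g(a, q) = 25 (g(a, q) = 5**2 = 25)
(-11667 + (8*(-1))*(-31)) + g(113, 136) = (-11667 + (8*(-1))*(-31)) + 25 = (-11667 - 8*(-31)) + 25 = (-11667 + 248) + 25 = -11419 + 25 = -11394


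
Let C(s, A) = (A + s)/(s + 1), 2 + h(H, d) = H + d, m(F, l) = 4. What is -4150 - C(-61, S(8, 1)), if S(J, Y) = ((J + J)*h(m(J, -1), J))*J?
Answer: -247781/60 ≈ -4129.7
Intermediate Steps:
h(H, d) = -2 + H + d (h(H, d) = -2 + (H + d) = -2 + H + d)
S(J, Y) = 2*J²*(2 + J) (S(J, Y) = ((J + J)*(-2 + 4 + J))*J = ((2*J)*(2 + J))*J = (2*J*(2 + J))*J = 2*J²*(2 + J))
C(s, A) = (A + s)/(1 + s)
-4150 - C(-61, S(8, 1)) = -4150 - (2*8²*(2 + 8) - 61)/(1 - 61) = -4150 - (2*64*10 - 61)/(-60) = -4150 - (-1)*(1280 - 61)/60 = -4150 - (-1)*1219/60 = -4150 - 1*(-1219/60) = -4150 + 1219/60 = -247781/60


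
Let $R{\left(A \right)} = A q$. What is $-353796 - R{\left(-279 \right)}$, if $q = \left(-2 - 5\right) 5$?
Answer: $-363561$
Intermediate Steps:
$q = -35$ ($q = \left(-7\right) 5 = -35$)
$R{\left(A \right)} = - 35 A$ ($R{\left(A \right)} = A \left(-35\right) = - 35 A$)
$-353796 - R{\left(-279 \right)} = -353796 - \left(-35\right) \left(-279\right) = -353796 - 9765 = -363561$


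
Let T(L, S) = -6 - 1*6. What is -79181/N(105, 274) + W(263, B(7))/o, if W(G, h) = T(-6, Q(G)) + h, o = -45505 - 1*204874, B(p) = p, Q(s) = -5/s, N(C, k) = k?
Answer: -19825258229/68603846 ≈ -288.98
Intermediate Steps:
T(L, S) = -12 (T(L, S) = -6 - 6 = -12)
o = -250379 (o = -45505 - 204874 = -250379)
W(G, h) = -12 + h
-79181/N(105, 274) + W(263, B(7))/o = -79181/274 + (-12 + 7)/(-250379) = -79181*1/274 - 5*(-1/250379) = -79181/274 + 5/250379 = -19825258229/68603846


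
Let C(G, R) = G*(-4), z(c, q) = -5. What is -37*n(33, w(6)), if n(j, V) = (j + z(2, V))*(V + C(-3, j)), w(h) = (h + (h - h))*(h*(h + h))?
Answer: -459984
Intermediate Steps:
C(G, R) = -4*G
w(h) = 2*h**3 (w(h) = (h + 0)*(h*(2*h)) = h*(2*h**2) = 2*h**3)
n(j, V) = (-5 + j)*(12 + V) (n(j, V) = (j - 5)*(V - 4*(-3)) = (-5 + j)*(V + 12) = (-5 + j)*(12 + V))
-37*n(33, w(6)) = -37*(-60 - 10*6**3 + 12*33 + (2*6**3)*33) = -37*(-60 - 10*216 + 396 + (2*216)*33) = -37*(-60 - 5*432 + 396 + 432*33) = -37*(-60 - 2160 + 396 + 14256) = -37*12432 = -459984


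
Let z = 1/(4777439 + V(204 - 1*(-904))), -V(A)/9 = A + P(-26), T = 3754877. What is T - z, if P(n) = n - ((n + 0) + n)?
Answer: 17900373545340/4767233 ≈ 3.7549e+6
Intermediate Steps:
P(n) = -n (P(n) = n - (n + n) = n - 2*n = -n)
V(A) = -234 - 9*A (V(A) = -9*(A - 1*(-26)) = -9*(A + 26) = -9*(26 + A) = -234 - 9*A)
z = 1/4767233 (z = 1/(4777439 + (-234 - 9*(204 - 1*(-904)))) = 1/(4777439 + (-234 - 9*(204 + 904))) = 1/(4777439 + (-234 - 9*1108)) = 1/(4777439 + (-234 - 9972)) = 1/(4777439 - 10206) = 1/4767233 ≈ 2.0977e-7)
T - z = 3754877 - 1*1/4767233 = 3754877 - 1/4767233 = 17900373545340/4767233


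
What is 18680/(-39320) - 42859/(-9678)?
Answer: 37610771/9513474 ≈ 3.9534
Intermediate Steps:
18680/(-39320) - 42859/(-9678) = 18680*(-1/39320) - 42859*(-1/9678) = -467/983 + 42859/9678 = 37610771/9513474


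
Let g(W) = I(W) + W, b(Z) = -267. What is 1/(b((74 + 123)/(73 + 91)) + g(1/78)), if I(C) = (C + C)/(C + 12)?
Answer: -73086/19512869 ≈ -0.0037455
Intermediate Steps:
I(C) = 2*C/(12 + C) (I(C) = (2*C)/(12 + C) = 2*C/(12 + C))
g(W) = W + 2*W/(12 + W) (g(W) = 2*W/(12 + W) + W = W + 2*W/(12 + W))
1/(b((74 + 123)/(73 + 91)) + g(1/78)) = 1/(-267 + (14 + 1/78)/(78*(12 + 1/78))) = 1/(-267 + (1/78)*(1093/78)/(937/78)) = 1/(-267 + (1/78)*(78/937)*(1093/78)) = 1/(-267 + 1093/73086) = 1/(-19512869/73086) = -73086/19512869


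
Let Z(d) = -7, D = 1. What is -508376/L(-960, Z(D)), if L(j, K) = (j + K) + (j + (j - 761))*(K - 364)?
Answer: -127094/248421 ≈ -0.51161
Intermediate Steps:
L(j, K) = K + j + (-761 + 2*j)*(-364 + K) (L(j, K) = (K + j) + (j + (-761 + j))*(-364 + K) = (K + j) + (-761 + 2*j)*(-364 + K) = K + j + (-761 + 2*j)*(-364 + K))
-508376/L(-960, Z(D)) = -508376/(277004 - 760*(-7) - 727*(-960) + 2*(-7)*(-960)) = -508376/(277004 + 5320 + 697920 + 13440) = -508376/993684 = -508376*1/993684 = -127094/248421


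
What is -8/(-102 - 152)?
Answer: 4/127 ≈ 0.031496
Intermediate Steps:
-8/(-102 - 152) = -8/(-254) = -(-1)*8/254 = -1*(-4/127) = 4/127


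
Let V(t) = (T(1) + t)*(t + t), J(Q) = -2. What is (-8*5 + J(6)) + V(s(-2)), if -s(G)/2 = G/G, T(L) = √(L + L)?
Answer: -34 - 4*√2 ≈ -39.657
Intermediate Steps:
T(L) = √2*√L (T(L) = √(2*L) = √2*√L)
s(G) = -2 (s(G) = -2*G/G = -2*1 = -2)
V(t) = 2*t*(t + √2) (V(t) = (√2*√1 + t)*(t + t) = (√2*1 + t)*(2*t) = (√2 + t)*(2*t) = (t + √2)*(2*t) = 2*t*(t + √2))
(-8*5 + J(6)) + V(s(-2)) = (-8*5 - 2) + 2*(-2)*(-2 + √2) = (-40 - 2) + (8 - 4*√2) = -42 + (8 - 4*√2) = -34 - 4*√2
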